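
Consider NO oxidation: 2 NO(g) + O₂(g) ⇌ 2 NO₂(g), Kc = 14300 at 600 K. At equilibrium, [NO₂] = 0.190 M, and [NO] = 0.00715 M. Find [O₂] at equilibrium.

[O₂] = 0.0494 M

At equilibrium, Kc = [NO₂]² / ([NO]²·[O₂]) = 14300.
(0.190)² / ((0.00715)²·([O₂])) = 14300
[O₂] = 0.0494 M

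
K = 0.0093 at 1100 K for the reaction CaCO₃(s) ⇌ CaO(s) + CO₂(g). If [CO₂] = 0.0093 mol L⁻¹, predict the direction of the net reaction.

(CaCO₃, CaO are pure solids — omitted from Q.)
Q = [CO₂] = 0.0093
Q = 0.0093 = K, so the system is already at equilibrium.

no net change (already at equilibrium)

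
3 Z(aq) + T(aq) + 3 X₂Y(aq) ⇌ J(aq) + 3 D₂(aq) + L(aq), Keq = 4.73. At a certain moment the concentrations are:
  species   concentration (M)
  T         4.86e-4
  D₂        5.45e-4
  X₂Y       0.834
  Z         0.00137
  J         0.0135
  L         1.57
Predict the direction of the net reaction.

Q = [J]·[D₂]³·[L] / ([Z]³·[T]·[X₂Y]³) = (0.0135)·(5.45e-4)³·(1.57) / ((0.00137)³·(4.86e-4)·(0.834)³) = 4.73
Q = 4.73 = Keq, so the system is already at equilibrium.

neither direction; the system is at equilibrium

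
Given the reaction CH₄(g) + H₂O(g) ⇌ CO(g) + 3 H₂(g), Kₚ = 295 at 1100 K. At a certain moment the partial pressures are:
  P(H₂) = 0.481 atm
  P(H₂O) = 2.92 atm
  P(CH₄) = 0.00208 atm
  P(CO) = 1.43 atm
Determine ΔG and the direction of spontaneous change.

Qₚ = P(CO)·P(H₂)³ / (P(CH₄)·P(H₂O)) = (1.43)·(0.481)³ / ((0.00208)·(2.92)) = 26.2
ΔG = RT ln(Qₚ/Kₚ) = (8.314 J mol⁻¹ K⁻¹)(1100 K) × ln(26.2/295)
   = (9.145 kJ/mol)(-2.421) = -22.1 kJ/mol
ΔG < 0, so the forward reaction is spontaneous (proceeds forward).

ΔG = -22.1 kJ/mol; the forward reaction is spontaneous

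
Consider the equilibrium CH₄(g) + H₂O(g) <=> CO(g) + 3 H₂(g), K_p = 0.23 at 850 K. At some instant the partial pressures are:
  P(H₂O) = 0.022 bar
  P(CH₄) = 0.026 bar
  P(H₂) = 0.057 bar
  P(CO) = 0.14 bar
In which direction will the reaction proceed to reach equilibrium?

Q_p = P(CO)·P(H₂)³ / (P(CH₄)·P(H₂O)) = (0.14)·(0.057)³ / ((0.026)·(0.022)) = 0.045
Q_p = 0.045 < K_p = 0.23, so the forward reaction proceeds.

toward products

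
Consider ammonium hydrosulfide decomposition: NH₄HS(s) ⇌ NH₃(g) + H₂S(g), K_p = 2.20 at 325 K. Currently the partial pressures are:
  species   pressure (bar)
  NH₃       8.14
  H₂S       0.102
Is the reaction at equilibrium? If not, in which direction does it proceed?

(NH₄HS is a pure solid — omitted from Q_p.)
Q_p = P(NH₃)·P(H₂S) = (8.14)·(0.102) = 0.830
Q_p = 0.830 < K_p = 2.20, so the forward reaction proceeds.

to the right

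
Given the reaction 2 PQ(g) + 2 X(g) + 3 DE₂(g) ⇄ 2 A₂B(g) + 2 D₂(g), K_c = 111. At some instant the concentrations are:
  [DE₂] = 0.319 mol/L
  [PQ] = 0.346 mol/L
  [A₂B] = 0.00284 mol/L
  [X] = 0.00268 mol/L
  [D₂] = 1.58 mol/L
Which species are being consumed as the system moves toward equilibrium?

A₂B, D₂ (products)

Q_c = [A₂B]²·[D₂]² / ([PQ]²·[X]²·[DE₂]³) = (0.00284)²·(1.58)² / ((0.346)²·(0.00268)²·(0.319)³) = 721
Q_c = 721 > K_c = 111: net reverse reaction.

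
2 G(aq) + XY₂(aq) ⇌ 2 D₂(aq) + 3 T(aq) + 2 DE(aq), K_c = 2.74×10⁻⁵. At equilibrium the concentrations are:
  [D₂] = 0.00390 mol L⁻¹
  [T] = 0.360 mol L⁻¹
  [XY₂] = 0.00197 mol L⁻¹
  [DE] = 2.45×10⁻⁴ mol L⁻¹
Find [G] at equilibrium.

At equilibrium, K_c = [D₂]²·[T]³·[DE]² / ([G]²·[XY₂]) = 2.74×10⁻⁵.
(0.00390)²·(0.360)³·(2.45×10⁻⁴)² / (([G])²·(0.00197)) = 2.74×10⁻⁵
[G]² = 7.89×10⁻⁷ ⇒ [G] = 8.88×10⁻⁴ mol L⁻¹

[G] = 8.88×10⁻⁴ mol L⁻¹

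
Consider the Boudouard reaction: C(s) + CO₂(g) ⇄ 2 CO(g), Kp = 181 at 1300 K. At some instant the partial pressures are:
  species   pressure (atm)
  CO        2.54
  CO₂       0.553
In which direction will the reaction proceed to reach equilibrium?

to the right

(C is a pure solid — omitted from Qp.)
Qp = P(CO)² / P(CO₂) = (2.54)² / (0.553) = 11.7
Qp = 11.7 < Kp = 181, so the forward reaction proceeds.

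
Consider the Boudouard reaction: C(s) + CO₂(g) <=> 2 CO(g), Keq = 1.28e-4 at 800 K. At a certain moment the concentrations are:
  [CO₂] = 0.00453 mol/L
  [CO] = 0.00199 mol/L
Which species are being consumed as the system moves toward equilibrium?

(C is a pure solid — omitted from Q.)
Q = [CO]² / [CO₂] = (0.00199)² / (0.00453) = 8.74e-4
Q = 8.74e-4 > Keq = 1.28e-4: net reverse reaction.

CO (products)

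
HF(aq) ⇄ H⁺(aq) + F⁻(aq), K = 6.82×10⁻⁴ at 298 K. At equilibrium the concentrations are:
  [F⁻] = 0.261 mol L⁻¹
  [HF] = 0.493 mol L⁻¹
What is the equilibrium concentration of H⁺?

[H⁺] = 0.00129 mol L⁻¹

At equilibrium, K = [H⁺]·[F⁻] / [HF] = 6.82×10⁻⁴.
([H⁺])·(0.261) / (0.493) = 6.82×10⁻⁴
[H⁺] = 0.00129 mol L⁻¹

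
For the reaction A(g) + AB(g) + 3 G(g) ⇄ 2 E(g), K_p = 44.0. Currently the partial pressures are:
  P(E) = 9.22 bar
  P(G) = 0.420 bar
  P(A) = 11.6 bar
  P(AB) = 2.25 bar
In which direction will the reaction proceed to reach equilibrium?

at equilibrium

Q_p = P(E)² / (P(A)·P(AB)·P(G)³) = (9.22)² / ((11.6)·(2.25)·(0.420)³) = 44.0
Q_p = 44.0 = K_p, so the system is already at equilibrium.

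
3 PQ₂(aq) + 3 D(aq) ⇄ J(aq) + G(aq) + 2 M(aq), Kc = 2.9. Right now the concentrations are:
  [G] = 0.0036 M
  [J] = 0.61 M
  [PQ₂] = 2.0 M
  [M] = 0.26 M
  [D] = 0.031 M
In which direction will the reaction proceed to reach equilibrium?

Qc = [J]·[G]·[M]² / ([PQ₂]³·[D]³) = (0.61)·(0.0036)·(0.26)² / ((2.0)³·(0.031)³) = 0.62
Qc = 0.62 < Kc = 2.9, so the forward reaction proceeds.

forward (toward products)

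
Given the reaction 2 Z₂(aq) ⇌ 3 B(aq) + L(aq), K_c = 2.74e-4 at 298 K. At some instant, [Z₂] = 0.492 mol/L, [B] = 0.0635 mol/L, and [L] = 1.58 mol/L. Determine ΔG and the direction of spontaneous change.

ΔG = 4.48 kJ/mol; the forward reaction is non-spontaneous

Q_c = [B]³·[L] / [Z₂]² = (0.0635)³·(1.58) / (0.492)² = 0.00167
ΔG = RT ln(Q_c/K_c) = (8.314 J mol⁻¹ K⁻¹)(298 K) × ln(0.00167/2.74e-4)
   = (2.478 kJ/mol)(1.807) = 4.48 kJ/mol
ΔG > 0, so the forward reaction is non-spontaneous (proceeds in reverse).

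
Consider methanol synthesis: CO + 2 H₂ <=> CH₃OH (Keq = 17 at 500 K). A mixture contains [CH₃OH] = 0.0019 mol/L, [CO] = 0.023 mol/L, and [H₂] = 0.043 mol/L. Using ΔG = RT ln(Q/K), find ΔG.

Q = [CH₃OH] / ([CO]·[H₂]²) = (0.0019) / ((0.023)·(0.043)²) = 44.7
ΔG = RT ln(Q/Keq) = (8.314 J mol⁻¹ K⁻¹)(500 K) × ln(44.7/17)
   = (4.157 kJ/mol)(0.9668) = 4.02 kJ/mol
ΔG > 0, so the forward reaction is non-spontaneous (proceeds in reverse).

ΔG = 4.02 kJ/mol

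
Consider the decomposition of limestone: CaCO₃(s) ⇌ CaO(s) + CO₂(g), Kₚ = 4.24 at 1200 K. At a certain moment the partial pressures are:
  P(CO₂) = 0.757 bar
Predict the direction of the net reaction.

in the forward direction

(CaCO₃, CaO are pure solids — omitted from Qₚ.)
Qₚ = P(CO₂) = 0.757
Qₚ = 0.757 < Kₚ = 4.24, so the forward reaction proceeds.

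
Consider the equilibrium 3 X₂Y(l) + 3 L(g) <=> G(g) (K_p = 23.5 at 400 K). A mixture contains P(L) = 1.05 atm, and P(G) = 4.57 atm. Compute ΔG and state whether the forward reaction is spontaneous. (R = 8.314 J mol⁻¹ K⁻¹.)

(X₂Y is a pure liquid — omitted from Q_p.)
Q_p = P(G) / P(L)³ = (4.57) / (1.05)³ = 3.95
ΔG = RT ln(Q_p/K_p) = (8.314 J mol⁻¹ K⁻¹)(400 K) × ln(3.95/23.5)
   = (3.326 kJ/mol)(-1.783) = -5.93 kJ/mol
ΔG < 0, so the forward reaction is spontaneous (proceeds forward).

ΔG = -5.93 kJ/mol; the forward reaction is spontaneous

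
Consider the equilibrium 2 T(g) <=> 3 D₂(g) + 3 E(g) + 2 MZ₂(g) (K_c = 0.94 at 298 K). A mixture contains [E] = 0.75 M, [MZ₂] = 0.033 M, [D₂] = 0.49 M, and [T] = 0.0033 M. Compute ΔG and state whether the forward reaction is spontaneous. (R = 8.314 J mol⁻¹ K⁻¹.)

Q_c = [D₂]³·[E]³·[MZ₂]² / [T]² = (0.49)³·(0.75)³·(0.033)² / (0.0033)² = 4.96
ΔG = RT ln(Q_c/K_c) = (8.314 J mol⁻¹ K⁻¹)(298 K) × ln(4.96/0.94)
   = (2.478 kJ/mol)(1.663) = 4.12 kJ/mol
ΔG > 0, so the forward reaction is non-spontaneous (proceeds in reverse).

ΔG = 4.12 kJ/mol; the forward reaction is non-spontaneous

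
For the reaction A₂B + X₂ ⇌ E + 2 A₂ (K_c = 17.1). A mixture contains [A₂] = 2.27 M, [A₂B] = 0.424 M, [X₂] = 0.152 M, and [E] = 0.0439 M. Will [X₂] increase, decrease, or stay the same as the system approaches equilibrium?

Q_c = [E]·[A₂]² / ([A₂B]·[X₂]) = (0.0439)·(2.27)² / ((0.424)·(0.152)) = 3.51
Q_c = 3.51 < K_c = 17.1: net forward reaction.
X₂ is a reactant, so it decreases.

decrease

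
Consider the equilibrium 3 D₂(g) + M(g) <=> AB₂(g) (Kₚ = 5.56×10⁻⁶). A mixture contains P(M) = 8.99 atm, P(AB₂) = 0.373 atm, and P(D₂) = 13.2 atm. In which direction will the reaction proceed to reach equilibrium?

reverse (toward reactants)

Qₚ = P(AB₂) / (P(D₂)³·P(M)) = (0.373) / ((13.2)³·(8.99)) = 1.80×10⁻⁵
Qₚ = 1.80×10⁻⁵ > Kₚ = 5.56×10⁻⁶, so the reverse reaction proceeds.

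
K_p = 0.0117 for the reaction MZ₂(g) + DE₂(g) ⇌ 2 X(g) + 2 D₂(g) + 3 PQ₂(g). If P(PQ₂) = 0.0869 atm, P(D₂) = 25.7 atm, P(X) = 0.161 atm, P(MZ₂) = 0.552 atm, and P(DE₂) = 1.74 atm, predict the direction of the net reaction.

no net change (already at equilibrium)

Q_p = P(X)²·P(D₂)²·P(PQ₂)³ / (P(MZ₂)·P(DE₂)) = (0.161)²·(25.7)²·(0.0869)³ / ((0.552)·(1.74)) = 0.0117
Q_p = 0.0117 = K_p, so the system is already at equilibrium.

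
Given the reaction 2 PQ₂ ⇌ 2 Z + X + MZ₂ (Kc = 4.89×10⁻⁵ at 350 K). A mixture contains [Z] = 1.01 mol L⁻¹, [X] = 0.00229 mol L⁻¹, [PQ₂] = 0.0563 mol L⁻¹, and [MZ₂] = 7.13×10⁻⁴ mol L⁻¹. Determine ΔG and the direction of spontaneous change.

ΔG = 6.91 kJ/mol; the forward reaction is non-spontaneous

Qc = [Z]²·[X]·[MZ₂] / [PQ₂]² = (1.01)²·(0.00229)·(7.13×10⁻⁴) / (0.0563)² = 5.25×10⁻⁴
ΔG = RT ln(Qc/Kc) = (8.314 J mol⁻¹ K⁻¹)(350 K) × ln(5.25×10⁻⁴/4.89×10⁻⁵)
   = (2.910 kJ/mol)(2.374) = 6.91 kJ/mol
ΔG > 0, so the forward reaction is non-spontaneous (proceeds in reverse).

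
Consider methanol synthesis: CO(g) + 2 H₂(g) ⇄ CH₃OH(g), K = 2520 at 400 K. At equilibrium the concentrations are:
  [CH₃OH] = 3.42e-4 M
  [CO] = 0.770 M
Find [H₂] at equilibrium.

[H₂] = 4.20e-4 M

At equilibrium, K = [CH₃OH] / ([CO]·[H₂]²) = 2520.
(3.42e-4) / ((0.770)·([H₂])²) = 2520
[H₂]² = 1.76e-7 ⇒ [H₂] = 4.20e-4 M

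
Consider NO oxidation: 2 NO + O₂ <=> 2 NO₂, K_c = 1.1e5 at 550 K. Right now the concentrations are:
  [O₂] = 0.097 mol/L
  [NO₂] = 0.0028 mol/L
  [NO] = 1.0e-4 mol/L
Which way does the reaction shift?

to the right

Q_c = [NO₂]² / ([NO]²·[O₂]) = (0.0028)² / ((1.0e-4)²·(0.097)) = 8100
Q_c = 8100 < K_c = 1.1e5, so the forward reaction proceeds.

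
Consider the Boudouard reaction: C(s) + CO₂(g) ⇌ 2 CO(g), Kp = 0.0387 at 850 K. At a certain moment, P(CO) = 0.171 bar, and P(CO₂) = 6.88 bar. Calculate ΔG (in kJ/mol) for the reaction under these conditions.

(C is a pure solid — omitted from Qp.)
Qp = P(CO)² / P(CO₂) = (0.171)² / (6.88) = 0.00425
ΔG = RT ln(Qp/Kp) = (8.314 J mol⁻¹ K⁻¹)(850 K) × ln(0.00425/0.0387)
   = (7.067 kJ/mol)(-2.209) = -15.6 kJ/mol
ΔG < 0, so the forward reaction is spontaneous (proceeds forward).

ΔG = -15.6 kJ/mol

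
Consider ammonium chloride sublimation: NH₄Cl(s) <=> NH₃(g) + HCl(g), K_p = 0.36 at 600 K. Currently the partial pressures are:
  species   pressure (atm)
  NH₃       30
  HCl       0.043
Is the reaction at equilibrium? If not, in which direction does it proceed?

toward reactants

(NH₄Cl is a pure solid — omitted from Q_p.)
Q_p = P(NH₃)·P(HCl) = (30)·(0.043) = 1.3
Q_p = 1.3 > K_p = 0.36, so the reverse reaction proceeds.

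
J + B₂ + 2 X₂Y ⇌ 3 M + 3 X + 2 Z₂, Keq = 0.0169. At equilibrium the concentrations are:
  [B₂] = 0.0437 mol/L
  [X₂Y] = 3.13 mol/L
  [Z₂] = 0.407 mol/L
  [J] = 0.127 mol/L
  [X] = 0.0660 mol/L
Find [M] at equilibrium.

At equilibrium, Keq = [M]³·[X]³·[Z₂]² / ([J]·[B₂]·[X₂Y]²) = 0.0169.
([M])³·(0.0660)³·(0.407)² / ((0.127)·(0.0437)·(3.13)²) = 0.0169
[M]³ = 19.3 ⇒ [M] = 2.68 mol/L

[M] = 2.68 mol/L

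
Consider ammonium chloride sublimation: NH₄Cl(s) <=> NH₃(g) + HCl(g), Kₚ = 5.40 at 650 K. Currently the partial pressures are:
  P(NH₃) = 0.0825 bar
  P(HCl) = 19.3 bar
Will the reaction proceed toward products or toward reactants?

forward (toward products)

(NH₄Cl is a pure solid — omitted from Qₚ.)
Qₚ = P(NH₃)·P(HCl) = (0.0825)·(19.3) = 1.59
Qₚ = 1.59 < Kₚ = 5.40, so the forward reaction proceeds.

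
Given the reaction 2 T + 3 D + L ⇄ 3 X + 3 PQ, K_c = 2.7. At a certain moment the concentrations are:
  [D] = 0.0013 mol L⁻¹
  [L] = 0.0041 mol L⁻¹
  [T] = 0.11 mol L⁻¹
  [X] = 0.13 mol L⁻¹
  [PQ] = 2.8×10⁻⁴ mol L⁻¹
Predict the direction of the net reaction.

to the right

Q_c = [X]³·[PQ]³ / ([T]²·[D]³·[L]) = (0.13)³·(2.8×10⁻⁴)³ / ((0.11)²·(0.0013)³·(0.0041)) = 0.44
Q_c = 0.44 < K_c = 2.7, so the forward reaction proceeds.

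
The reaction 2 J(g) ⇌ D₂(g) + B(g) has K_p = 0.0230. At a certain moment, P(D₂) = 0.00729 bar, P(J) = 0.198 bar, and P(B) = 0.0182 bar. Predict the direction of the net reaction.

Q_p = P(D₂)·P(B) / P(J)² = (0.00729)·(0.0182) / (0.198)² = 0.00338
Q_p = 0.00338 < K_p = 0.0230, so the forward reaction proceeds.

toward products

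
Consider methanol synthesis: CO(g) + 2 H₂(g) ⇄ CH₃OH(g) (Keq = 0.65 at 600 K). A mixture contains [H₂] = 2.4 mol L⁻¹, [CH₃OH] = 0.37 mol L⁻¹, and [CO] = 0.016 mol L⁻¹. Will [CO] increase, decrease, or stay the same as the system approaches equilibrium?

increase

Q = [CH₃OH] / ([CO]·[H₂]²) = (0.37) / ((0.016)·(2.4)²) = 4.0
Q = 4.0 > Keq = 0.65: net reverse reaction.
CO is a reactant, so it increases.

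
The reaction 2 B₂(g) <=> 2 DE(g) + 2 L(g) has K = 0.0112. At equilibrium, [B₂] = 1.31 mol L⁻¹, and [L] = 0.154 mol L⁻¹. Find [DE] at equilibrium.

At equilibrium, K = [DE]²·[L]² / [B₂]² = 0.0112.
([DE])²·(0.154)² / (1.31)² = 0.0112
[DE]² = 0.810 ⇒ [DE] = 0.900 mol L⁻¹

[DE] = 0.900 mol L⁻¹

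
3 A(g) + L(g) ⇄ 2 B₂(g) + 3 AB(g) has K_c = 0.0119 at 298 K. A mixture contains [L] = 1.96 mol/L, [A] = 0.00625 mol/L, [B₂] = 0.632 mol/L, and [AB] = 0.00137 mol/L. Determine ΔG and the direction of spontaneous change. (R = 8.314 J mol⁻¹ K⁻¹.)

Q_c = [B₂]²·[AB]³ / ([A]³·[L]) = (0.632)²·(0.00137)³ / ((0.00625)³·(1.96)) = 0.00215
ΔG = RT ln(Q_c/K_c) = (8.314 J mol⁻¹ K⁻¹)(298 K) × ln(0.00215/0.0119)
   = (2.478 kJ/mol)(-1.711) = -4.24 kJ/mol
ΔG < 0, so the forward reaction is spontaneous (proceeds forward).

ΔG = -4.24 kJ/mol; the forward reaction is spontaneous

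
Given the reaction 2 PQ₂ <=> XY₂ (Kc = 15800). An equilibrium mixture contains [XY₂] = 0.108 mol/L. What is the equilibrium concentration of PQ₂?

[PQ₂] = 0.00261 mol/L

At equilibrium, Kc = [XY₂] / [PQ₂]² = 15800.
(0.108) / ([PQ₂])² = 15800
[PQ₂]² = 6.84e-6 ⇒ [PQ₂] = 0.00261 mol/L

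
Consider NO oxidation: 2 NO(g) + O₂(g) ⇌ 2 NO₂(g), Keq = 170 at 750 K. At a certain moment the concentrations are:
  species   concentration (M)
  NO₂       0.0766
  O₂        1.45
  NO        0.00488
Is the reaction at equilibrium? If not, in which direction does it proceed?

at equilibrium

Q = [NO₂]² / ([NO]²·[O₂]) = (0.0766)² / ((0.00488)²·(1.45)) = 170
Q = 170 = Keq, so the system is already at equilibrium.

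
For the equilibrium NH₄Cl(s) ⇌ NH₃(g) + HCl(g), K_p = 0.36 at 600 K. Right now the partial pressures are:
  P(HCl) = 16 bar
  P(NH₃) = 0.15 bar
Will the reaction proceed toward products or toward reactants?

in the reverse direction

(NH₄Cl is a pure solid — omitted from Q_p.)
Q_p = P(NH₃)·P(HCl) = (0.15)·(16) = 2.4
Q_p = 2.4 > K_p = 0.36, so the reverse reaction proceeds.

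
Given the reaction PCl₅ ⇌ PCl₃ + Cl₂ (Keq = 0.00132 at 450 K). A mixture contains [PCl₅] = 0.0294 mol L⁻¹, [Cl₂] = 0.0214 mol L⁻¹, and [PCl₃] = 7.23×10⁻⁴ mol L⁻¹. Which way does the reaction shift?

to the right

Q = [PCl₃]·[Cl₂] / [PCl₅] = (7.23×10⁻⁴)·(0.0214) / (0.0294) = 5.26×10⁻⁴
Q = 5.26×10⁻⁴ < Keq = 0.00132, so the forward reaction proceeds.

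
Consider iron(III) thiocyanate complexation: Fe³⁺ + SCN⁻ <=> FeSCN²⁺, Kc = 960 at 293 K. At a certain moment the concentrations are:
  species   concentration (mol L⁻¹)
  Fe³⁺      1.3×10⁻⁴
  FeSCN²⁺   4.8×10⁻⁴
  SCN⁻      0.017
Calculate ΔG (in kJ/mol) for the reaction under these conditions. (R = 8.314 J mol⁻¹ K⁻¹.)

Qc = [FeSCN²⁺] / ([Fe³⁺]·[SCN⁻]) = (4.8×10⁻⁴) / ((1.3×10⁻⁴)·(0.017)) = 217
ΔG = RT ln(Qc/Kc) = (8.314 J mol⁻¹ K⁻¹)(293 K) × ln(217/960)
   = (2.436 kJ/mol)(-1.487) = -3.62 kJ/mol
ΔG < 0, so the forward reaction is spontaneous (proceeds forward).

ΔG = -3.62 kJ/mol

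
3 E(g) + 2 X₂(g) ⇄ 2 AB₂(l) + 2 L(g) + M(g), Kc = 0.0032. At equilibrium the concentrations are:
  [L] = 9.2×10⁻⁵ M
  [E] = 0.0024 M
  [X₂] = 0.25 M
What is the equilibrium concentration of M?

(AB₂ is a pure liquid — omitted from Kc.)
At equilibrium, Kc = [L]²·[M] / ([E]³·[X₂]²) = 0.0032.
(9.2×10⁻⁵)²·([M]) / ((0.0024)³·(0.25)²) = 0.0032
[M] = 3.27×10⁻⁴ = 3.3×10⁻⁴ M

[M] = 3.3×10⁻⁴ M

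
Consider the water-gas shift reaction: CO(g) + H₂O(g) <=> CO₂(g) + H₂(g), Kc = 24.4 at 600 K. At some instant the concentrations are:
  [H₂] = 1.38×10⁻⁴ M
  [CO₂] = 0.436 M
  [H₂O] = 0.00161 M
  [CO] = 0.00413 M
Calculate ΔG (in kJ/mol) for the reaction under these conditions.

Qc = [CO₂]·[H₂] / ([CO]·[H₂O]) = (0.436)·(1.38×10⁻⁴) / ((0.00413)·(0.00161)) = 9.05
ΔG = RT ln(Qc/Kc) = (8.314 J mol⁻¹ K⁻¹)(600 K) × ln(9.05/24.4)
   = (4.988 kJ/mol)(-0.9918) = -4.95 kJ/mol
ΔG < 0, so the forward reaction is spontaneous (proceeds forward).

ΔG = -4.95 kJ/mol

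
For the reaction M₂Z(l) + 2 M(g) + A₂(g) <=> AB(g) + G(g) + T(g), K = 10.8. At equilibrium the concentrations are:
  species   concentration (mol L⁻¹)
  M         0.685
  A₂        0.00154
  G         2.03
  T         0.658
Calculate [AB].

[AB] = 0.00584 mol L⁻¹

(M₂Z is a pure liquid — omitted from K.)
At equilibrium, K = [AB]·[G]·[T] / ([M]²·[A₂]) = 10.8.
([AB])·(2.03)·(0.658) / ((0.685)²·(0.00154)) = 10.8
[AB] = 0.00584 mol L⁻¹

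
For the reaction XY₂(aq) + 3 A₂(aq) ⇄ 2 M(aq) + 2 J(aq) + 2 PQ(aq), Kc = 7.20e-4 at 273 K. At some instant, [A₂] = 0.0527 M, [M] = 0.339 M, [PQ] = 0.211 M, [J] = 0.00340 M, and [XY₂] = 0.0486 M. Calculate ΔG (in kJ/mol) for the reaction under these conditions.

ΔG = 5.55 kJ/mol

Qc = [M]²·[J]²·[PQ]² / ([XY₂]·[A₂]³) = (0.339)²·(0.00340)²·(0.211)² / ((0.0486)·(0.0527)³) = 0.00831
ΔG = RT ln(Qc/Kc) = (8.314 J mol⁻¹ K⁻¹)(273 K) × ln(0.00831/7.20e-4)
   = (2.270 kJ/mol)(2.446) = 5.55 kJ/mol
ΔG > 0, so the forward reaction is non-spontaneous (proceeds in reverse).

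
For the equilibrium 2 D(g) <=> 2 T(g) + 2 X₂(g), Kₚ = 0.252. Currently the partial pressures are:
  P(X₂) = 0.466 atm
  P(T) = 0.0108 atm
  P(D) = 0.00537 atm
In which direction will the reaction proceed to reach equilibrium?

in the reverse direction

Qₚ = P(T)²·P(X₂)² / P(D)² = (0.0108)²·(0.466)² / (0.00537)² = 0.878
Qₚ = 0.878 > Kₚ = 0.252, so the reverse reaction proceeds.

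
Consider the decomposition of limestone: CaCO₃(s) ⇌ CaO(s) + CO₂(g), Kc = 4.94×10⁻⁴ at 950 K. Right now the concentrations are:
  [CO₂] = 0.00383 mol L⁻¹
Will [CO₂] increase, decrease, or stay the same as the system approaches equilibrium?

(CaCO₃, CaO are pure solids — omitted from Qc.)
Qc = [CO₂] = 0.00383
Qc = 0.00383 > Kc = 4.94×10⁻⁴: net reverse reaction.
CO₂ is a product, so it decreases.

decrease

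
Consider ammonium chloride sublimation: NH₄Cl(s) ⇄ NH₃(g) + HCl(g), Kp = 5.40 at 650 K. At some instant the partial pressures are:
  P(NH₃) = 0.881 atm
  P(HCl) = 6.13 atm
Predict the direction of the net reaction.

no net change (already at equilibrium)

(NH₄Cl is a pure solid — omitted from Qp.)
Qp = P(NH₃)·P(HCl) = (0.881)·(6.13) = 5.40
Qp = 5.40 = Kp, so the system is already at equilibrium.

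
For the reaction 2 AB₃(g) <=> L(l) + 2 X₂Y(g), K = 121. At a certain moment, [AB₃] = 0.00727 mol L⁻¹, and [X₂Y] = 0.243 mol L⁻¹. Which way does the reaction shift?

in the reverse direction

(L is a pure liquid — omitted from Q.)
Q = [X₂Y]² / [AB₃]² = (0.243)² / (0.00727)² = 1120
Q = 1120 > K = 121, so the reverse reaction proceeds.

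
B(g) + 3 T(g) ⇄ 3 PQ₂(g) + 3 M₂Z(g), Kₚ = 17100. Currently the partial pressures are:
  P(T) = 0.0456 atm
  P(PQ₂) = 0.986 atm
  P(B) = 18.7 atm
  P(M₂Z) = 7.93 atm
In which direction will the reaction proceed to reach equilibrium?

Qₚ = P(PQ₂)³·P(M₂Z)³ / (P(B)·P(T)³) = (0.986)³·(7.93)³ / ((18.7)·(0.0456)³) = 2.70×10⁵
Qₚ = 2.70×10⁵ > Kₚ = 17100, so the reverse reaction proceeds.

toward reactants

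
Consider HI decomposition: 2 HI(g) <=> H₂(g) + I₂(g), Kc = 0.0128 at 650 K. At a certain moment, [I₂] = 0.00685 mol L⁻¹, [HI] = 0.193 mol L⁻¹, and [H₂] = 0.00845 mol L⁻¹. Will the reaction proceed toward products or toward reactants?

forward (toward products)

Qc = [H₂]·[I₂] / [HI]² = (0.00845)·(0.00685) / (0.193)² = 0.00155
Qc = 0.00155 < Kc = 0.0128, so the forward reaction proceeds.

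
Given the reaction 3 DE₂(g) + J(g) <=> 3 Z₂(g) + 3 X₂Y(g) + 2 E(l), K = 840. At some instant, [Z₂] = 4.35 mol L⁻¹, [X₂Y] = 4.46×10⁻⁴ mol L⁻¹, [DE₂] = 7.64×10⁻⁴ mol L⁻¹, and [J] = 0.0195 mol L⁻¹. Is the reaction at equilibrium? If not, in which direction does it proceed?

no net change (already at equilibrium)

(E is a pure liquid — omitted from Q.)
Q = [Z₂]³·[X₂Y]³ / ([DE₂]³·[J]) = (4.35)³·(4.46×10⁻⁴)³ / ((7.64×10⁻⁴)³·(0.0195)) = 840
Q = 840 = K, so the system is already at equilibrium.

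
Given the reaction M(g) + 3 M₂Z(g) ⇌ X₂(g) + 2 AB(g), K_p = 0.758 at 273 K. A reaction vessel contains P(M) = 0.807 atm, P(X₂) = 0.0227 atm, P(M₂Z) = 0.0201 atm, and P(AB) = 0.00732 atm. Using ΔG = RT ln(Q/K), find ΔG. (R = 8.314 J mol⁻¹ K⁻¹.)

Q_p = P(X₂)·P(AB)² / (P(M)·P(M₂Z)³) = (0.0227)·(0.00732)² / ((0.807)·(0.0201)³) = 0.186
ΔG = RT ln(Q_p/K_p) = (8.314 J mol⁻¹ K⁻¹)(273 K) × ln(0.186/0.758)
   = (2.270 kJ/mol)(-1.405) = -3.19 kJ/mol
ΔG < 0, so the forward reaction is spontaneous (proceeds forward).

ΔG = -3.19 kJ/mol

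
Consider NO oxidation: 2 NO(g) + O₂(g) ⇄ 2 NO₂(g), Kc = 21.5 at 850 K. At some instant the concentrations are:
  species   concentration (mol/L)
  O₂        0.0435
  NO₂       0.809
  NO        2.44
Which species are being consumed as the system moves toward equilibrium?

Qc = [NO₂]² / ([NO]²·[O₂]) = (0.809)² / ((2.44)²·(0.0435)) = 2.53
Qc = 2.53 < Kc = 21.5: net forward reaction.

NO, O₂ (reactants)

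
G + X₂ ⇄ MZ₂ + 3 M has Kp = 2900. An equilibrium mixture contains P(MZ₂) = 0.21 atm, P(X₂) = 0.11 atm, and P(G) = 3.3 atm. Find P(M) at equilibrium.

At equilibrium, Kp = P(MZ₂)·P(M)³ / (P(G)·P(X₂)) = 2900.
(0.21)·(P(M))³ / ((3.3)·(0.11)) = 2900
P(M)³ = 5010 ⇒ P(M) = 17 atm

P(M) = 17 atm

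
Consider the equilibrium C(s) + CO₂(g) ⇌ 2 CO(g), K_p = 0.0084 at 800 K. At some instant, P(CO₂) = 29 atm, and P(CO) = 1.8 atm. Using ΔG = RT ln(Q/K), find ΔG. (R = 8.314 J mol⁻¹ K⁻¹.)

(C is a pure solid — omitted from Q_p.)
Q_p = P(CO)² / P(CO₂) = (1.8)² / (29) = 0.112
ΔG = RT ln(Q_p/K_p) = (8.314 J mol⁻¹ K⁻¹)(800 K) × ln(0.112/0.0084)
   = (6.651 kJ/mol)(2.590) = 17.2 kJ/mol
ΔG > 0, so the forward reaction is non-spontaneous (proceeds in reverse).

ΔG = 17.2 kJ/mol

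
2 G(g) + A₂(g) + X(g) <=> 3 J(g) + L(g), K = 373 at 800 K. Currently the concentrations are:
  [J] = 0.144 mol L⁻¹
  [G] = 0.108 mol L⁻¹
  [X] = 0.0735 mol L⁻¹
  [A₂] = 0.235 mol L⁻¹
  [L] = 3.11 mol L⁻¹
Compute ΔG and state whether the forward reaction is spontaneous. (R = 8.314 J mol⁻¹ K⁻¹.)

Q = [J]³·[L] / ([G]²·[A₂]·[X]) = (0.144)³·(3.11) / ((0.108)²·(0.235)·(0.0735)) = 46.1
ΔG = RT ln(Q/K) = (8.314 J mol⁻¹ K⁻¹)(800 K) × ln(46.1/373)
   = (6.651 kJ/mol)(-2.091) = -13.9 kJ/mol
ΔG < 0, so the forward reaction is spontaneous (proceeds forward).

ΔG = -13.9 kJ/mol; the forward reaction is spontaneous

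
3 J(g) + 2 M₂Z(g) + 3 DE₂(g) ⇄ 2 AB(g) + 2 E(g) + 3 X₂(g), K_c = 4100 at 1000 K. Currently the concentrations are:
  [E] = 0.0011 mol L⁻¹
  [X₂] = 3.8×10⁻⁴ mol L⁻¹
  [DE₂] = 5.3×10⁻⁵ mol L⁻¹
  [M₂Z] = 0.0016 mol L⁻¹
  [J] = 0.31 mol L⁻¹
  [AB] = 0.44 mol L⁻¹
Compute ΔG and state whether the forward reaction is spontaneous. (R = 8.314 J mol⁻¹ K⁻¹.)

ΔG = -10.7 kJ/mol; the forward reaction is spontaneous

Q_c = [AB]²·[E]²·[X₂]³ / ([J]³·[M₂Z]²·[DE₂]³) = (0.44)²·(0.0011)²·(3.8×10⁻⁴)³ / ((0.31)³·(0.0016)²·(5.3×10⁻⁵)³) = 1130
ΔG = RT ln(Q_c/K_c) = (8.314 J mol⁻¹ K⁻¹)(1000 K) × ln(1130/4100)
   = (8.314 kJ/mol)(-1.289) = -10.7 kJ/mol
ΔG < 0, so the forward reaction is spontaneous (proceeds forward).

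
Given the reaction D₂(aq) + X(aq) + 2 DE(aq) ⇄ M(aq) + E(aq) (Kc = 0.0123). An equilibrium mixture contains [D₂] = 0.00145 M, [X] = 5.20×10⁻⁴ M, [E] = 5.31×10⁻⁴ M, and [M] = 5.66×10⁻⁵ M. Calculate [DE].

At equilibrium, Kc = [M]·[E] / ([D₂]·[X]·[DE]²) = 0.0123.
(5.66×10⁻⁵)·(5.31×10⁻⁴) / ((0.00145)·(5.20×10⁻⁴)·([DE])²) = 0.0123
[DE]² = 3.24 ⇒ [DE] = 1.80 M

[DE] = 1.80 M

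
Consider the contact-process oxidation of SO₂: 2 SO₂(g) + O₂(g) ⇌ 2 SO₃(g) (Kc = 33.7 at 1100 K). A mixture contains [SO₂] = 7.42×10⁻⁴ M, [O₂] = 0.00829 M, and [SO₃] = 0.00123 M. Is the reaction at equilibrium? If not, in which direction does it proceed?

Qc = [SO₃]² / ([SO₂]²·[O₂]) = (0.00123)² / ((7.42×10⁻⁴)²·(0.00829)) = 331
Qc = 331 > Kc = 33.7, so the reverse reaction proceeds.

reverse (toward reactants)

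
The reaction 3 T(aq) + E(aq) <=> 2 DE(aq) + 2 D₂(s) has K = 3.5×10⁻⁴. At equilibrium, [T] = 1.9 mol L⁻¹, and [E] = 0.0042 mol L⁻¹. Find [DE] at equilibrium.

[DE] = 0.0032 mol L⁻¹

(D₂ is a pure solid — omitted from K.)
At equilibrium, K = [DE]² / ([T]³·[E]) = 3.5×10⁻⁴.
([DE])² / ((1.9)³·(0.0042)) = 3.5×10⁻⁴
[DE]² = 1.01×10⁻⁵ ⇒ [DE] = 0.0032 mol L⁻¹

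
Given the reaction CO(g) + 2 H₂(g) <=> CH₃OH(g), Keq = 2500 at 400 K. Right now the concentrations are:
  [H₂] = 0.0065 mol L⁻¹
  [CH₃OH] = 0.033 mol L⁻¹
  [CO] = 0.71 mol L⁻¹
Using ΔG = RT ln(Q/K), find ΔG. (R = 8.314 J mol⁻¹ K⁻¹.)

Q = [CH₃OH] / ([CO]·[H₂]²) = (0.033) / ((0.71)·(0.0065)²) = 1100
ΔG = RT ln(Q/Keq) = (8.314 J mol⁻¹ K⁻¹)(400 K) × ln(1100/2500)
   = (3.326 kJ/mol)(-0.8210) = -2.73 kJ/mol
ΔG < 0, so the forward reaction is spontaneous (proceeds forward).

ΔG = -2.73 kJ/mol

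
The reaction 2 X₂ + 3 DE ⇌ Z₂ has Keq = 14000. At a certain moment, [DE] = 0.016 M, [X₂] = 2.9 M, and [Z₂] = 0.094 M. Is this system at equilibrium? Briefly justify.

no; Q < K, reaction proceeds forward

Q = [Z₂] / ([X₂]²·[DE]³) = (0.094) / ((2.9)²·(0.016)³) = 2700
Q = 2700 < Keq = 14000: net forward reaction.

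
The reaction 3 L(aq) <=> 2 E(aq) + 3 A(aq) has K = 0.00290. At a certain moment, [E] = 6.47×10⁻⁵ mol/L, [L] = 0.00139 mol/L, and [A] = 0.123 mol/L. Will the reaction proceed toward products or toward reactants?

neither direction; the system is at equilibrium

Q = [E]²·[A]³ / [L]³ = (6.47×10⁻⁵)²·(0.123)³ / (0.00139)³ = 0.00290
Q = 0.00290 = K, so the system is already at equilibrium.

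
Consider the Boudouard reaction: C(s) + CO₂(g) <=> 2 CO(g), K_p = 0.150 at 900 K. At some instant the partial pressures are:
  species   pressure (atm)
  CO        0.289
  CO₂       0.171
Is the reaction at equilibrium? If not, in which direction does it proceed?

(C is a pure solid — omitted from Q_p.)
Q_p = P(CO)² / P(CO₂) = (0.289)² / (0.171) = 0.488
Q_p = 0.488 > K_p = 0.150, so the reverse reaction proceeds.

reverse (toward reactants)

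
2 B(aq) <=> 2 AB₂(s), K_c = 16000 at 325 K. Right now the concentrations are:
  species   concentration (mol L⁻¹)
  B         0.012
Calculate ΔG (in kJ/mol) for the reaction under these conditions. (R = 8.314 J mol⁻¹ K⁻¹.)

(AB₂ is a pure solid — omitted from Q_c.)
Q_c = 1 / [B]² = 1 / (0.012)² = 6940
ΔG = RT ln(Q_c/K_c) = (8.314 J mol⁻¹ K⁻¹)(325 K) × ln(6940/16000)
   = (2.702 kJ/mol)(-0.8353) = -2.26 kJ/mol
ΔG < 0, so the forward reaction is spontaneous (proceeds forward).

ΔG = -2.26 kJ/mol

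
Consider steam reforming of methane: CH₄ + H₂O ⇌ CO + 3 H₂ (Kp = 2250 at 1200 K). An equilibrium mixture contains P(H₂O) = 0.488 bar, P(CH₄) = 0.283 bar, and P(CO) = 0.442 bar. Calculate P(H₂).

P(H₂) = 8.89 bar

At equilibrium, Kp = P(CO)·P(H₂)³ / (P(CH₄)·P(H₂O)) = 2250.
(0.442)·(P(H₂))³ / ((0.283)·(0.488)) = 2250
P(H₂)³ = 703 ⇒ P(H₂) = 8.89 bar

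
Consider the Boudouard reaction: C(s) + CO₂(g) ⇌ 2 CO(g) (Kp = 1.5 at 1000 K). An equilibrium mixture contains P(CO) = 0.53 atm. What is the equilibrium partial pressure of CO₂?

P(CO₂) = 0.19 atm

(C is a pure solid — omitted from Kp.)
At equilibrium, Kp = P(CO)² / P(CO₂) = 1.5.
(0.53)² / (P(CO₂)) = 1.5
P(CO₂) = 0.187 = 0.19 atm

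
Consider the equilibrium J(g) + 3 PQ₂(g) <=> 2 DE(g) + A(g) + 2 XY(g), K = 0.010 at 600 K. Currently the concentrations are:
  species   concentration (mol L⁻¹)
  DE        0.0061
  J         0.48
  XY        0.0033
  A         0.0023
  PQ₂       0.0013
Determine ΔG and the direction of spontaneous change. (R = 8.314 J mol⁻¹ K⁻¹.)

Q = [DE]²·[A]·[XY]² / ([J]·[PQ₂]³) = (0.0061)²·(0.0023)·(0.0033)² / ((0.48)·(0.0013)³) = 8.84×10⁻⁴
ΔG = RT ln(Q/K) = (8.314 J mol⁻¹ K⁻¹)(600 K) × ln(8.84×10⁻⁴/0.010)
   = (4.988 kJ/mol)(-2.426) = -12.1 kJ/mol
ΔG < 0, so the forward reaction is spontaneous (proceeds forward).

ΔG = -12.1 kJ/mol; the forward reaction is spontaneous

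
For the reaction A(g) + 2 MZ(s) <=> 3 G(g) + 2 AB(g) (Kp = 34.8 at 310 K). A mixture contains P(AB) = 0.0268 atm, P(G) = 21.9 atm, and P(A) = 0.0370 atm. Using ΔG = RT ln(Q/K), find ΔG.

(MZ is a pure solid — omitted from Qp.)
Qp = P(G)³·P(AB)² / P(A) = (21.9)³·(0.0268)² / (0.0370) = 204
ΔG = RT ln(Qp/Kp) = (8.314 J mol⁻¹ K⁻¹)(310 K) × ln(204/34.8)
   = (2.577 kJ/mol)(1.769) = 4.56 kJ/mol
ΔG > 0, so the forward reaction is non-spontaneous (proceeds in reverse).

ΔG = 4.56 kJ/mol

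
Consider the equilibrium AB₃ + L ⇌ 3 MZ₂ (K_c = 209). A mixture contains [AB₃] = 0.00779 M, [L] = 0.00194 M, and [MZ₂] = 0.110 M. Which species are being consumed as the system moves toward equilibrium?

Q_c = [MZ₂]³ / ([AB₃]·[L]) = (0.110)³ / ((0.00779)·(0.00194)) = 88.1
Q_c = 88.1 < K_c = 209: net forward reaction.

AB₃, L (reactants)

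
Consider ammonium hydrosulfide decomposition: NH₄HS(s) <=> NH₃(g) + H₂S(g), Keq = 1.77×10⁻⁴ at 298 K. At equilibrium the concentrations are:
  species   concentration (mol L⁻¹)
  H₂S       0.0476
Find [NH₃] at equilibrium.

(NH₄HS is a pure solid — omitted from Keq.)
At equilibrium, Keq = [NH₃]·[H₂S] = 1.77×10⁻⁴.
([NH₃])·(0.0476) = 1.77×10⁻⁴
[NH₃] = 0.00372 mol L⁻¹

[NH₃] = 0.00372 mol L⁻¹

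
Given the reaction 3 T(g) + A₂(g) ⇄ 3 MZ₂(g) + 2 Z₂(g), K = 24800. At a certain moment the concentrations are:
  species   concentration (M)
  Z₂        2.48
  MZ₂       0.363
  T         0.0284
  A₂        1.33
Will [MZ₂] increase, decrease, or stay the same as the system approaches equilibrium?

Q = [MZ₂]³·[Z₂]² / ([T]³·[A₂]) = (0.363)³·(2.48)² / ((0.0284)³·(1.33)) = 9660
Q = 9660 < K = 24800: net forward reaction.
MZ₂ is a product, so it increases.

increase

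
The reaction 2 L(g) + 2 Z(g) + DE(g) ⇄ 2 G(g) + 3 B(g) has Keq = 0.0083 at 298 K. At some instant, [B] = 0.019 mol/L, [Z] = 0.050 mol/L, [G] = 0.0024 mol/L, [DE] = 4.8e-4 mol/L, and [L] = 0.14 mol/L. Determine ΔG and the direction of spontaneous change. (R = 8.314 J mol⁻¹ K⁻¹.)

Q = [G]²·[B]³ / ([L]²·[Z]²·[DE]) = (0.0024)²·(0.019)³ / ((0.14)²·(0.050)²·(4.8e-4)) = 0.00168
ΔG = RT ln(Q/Keq) = (8.314 J mol⁻¹ K⁻¹)(298 K) × ln(0.00168/0.0083)
   = (2.478 kJ/mol)(-1.597) = -3.96 kJ/mol
ΔG < 0, so the forward reaction is spontaneous (proceeds forward).

ΔG = -3.96 kJ/mol; the forward reaction is spontaneous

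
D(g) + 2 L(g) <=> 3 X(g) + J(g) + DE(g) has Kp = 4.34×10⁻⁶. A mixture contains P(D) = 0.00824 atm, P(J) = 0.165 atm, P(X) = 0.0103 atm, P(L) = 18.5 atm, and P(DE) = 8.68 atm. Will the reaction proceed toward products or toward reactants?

in the forward direction

Qp = P(X)³·P(J)·P(DE) / (P(D)·P(L)²) = (0.0103)³·(0.165)·(8.68) / ((0.00824)·(18.5)²) = 5.55×10⁻⁷
Qp = 5.55×10⁻⁷ < Kp = 4.34×10⁻⁶, so the forward reaction proceeds.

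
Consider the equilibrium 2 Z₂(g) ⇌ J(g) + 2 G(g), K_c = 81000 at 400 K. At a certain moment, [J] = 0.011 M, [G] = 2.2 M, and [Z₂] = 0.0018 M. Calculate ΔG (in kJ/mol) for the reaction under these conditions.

Q_c = [J]·[G]² / [Z₂]² = (0.011)·(2.2)² / (0.0018)² = 16400
ΔG = RT ln(Q_c/K_c) = (8.314 J mol⁻¹ K⁻¹)(400 K) × ln(16400/81000)
   = (3.326 kJ/mol)(-1.597) = -5.31 kJ/mol
ΔG < 0, so the forward reaction is spontaneous (proceeds forward).

ΔG = -5.31 kJ/mol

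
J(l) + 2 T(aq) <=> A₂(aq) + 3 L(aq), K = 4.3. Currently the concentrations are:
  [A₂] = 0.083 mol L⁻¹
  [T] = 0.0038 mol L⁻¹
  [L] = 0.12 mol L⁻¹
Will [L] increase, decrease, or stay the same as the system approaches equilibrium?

decrease

(J is a pure liquid — omitted from Q.)
Q = [A₂]·[L]³ / [T]² = (0.083)·(0.12)³ / (0.0038)² = 9.9
Q = 9.9 > K = 4.3: net reverse reaction.
L is a product, so it decreases.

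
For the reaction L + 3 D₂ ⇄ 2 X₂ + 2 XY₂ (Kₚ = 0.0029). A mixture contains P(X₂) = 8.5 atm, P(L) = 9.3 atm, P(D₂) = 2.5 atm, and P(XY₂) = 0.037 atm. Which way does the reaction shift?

forward (toward products)

Qₚ = P(X₂)²·P(XY₂)² / (P(L)·P(D₂)³) = (8.5)²·(0.037)² / ((9.3)·(2.5)³) = 6.8×10⁻⁴
Qₚ = 6.8×10⁻⁴ < Kₚ = 0.0029, so the forward reaction proceeds.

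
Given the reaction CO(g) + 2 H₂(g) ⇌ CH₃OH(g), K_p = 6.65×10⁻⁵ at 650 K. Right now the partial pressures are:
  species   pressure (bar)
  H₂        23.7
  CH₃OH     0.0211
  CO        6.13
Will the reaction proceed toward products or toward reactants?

toward products

Q_p = P(CH₃OH) / (P(CO)·P(H₂)²) = (0.0211) / ((6.13)·(23.7)²) = 6.13×10⁻⁶
Q_p = 6.13×10⁻⁶ < K_p = 6.65×10⁻⁵, so the forward reaction proceeds.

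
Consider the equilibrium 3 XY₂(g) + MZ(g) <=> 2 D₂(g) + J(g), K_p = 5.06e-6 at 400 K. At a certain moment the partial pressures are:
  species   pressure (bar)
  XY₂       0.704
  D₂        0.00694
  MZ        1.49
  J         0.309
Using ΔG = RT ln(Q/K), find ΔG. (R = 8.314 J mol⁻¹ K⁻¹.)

ΔG = 5.76 kJ/mol

Q_p = P(D₂)²·P(J) / (P(XY₂)³·P(MZ)) = (0.00694)²·(0.309) / ((0.704)³·(1.49)) = 2.86e-5
ΔG = RT ln(Q_p/K_p) = (8.314 J mol⁻¹ K⁻¹)(400 K) × ln(2.86e-5/5.06e-6)
   = (3.326 kJ/mol)(1.732) = 5.76 kJ/mol
ΔG > 0, so the forward reaction is non-spontaneous (proceeds in reverse).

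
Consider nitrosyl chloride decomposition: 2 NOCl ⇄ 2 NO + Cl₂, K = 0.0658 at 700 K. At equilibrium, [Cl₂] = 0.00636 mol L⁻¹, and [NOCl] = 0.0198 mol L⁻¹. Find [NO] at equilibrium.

At equilibrium, K = [NO]²·[Cl₂] / [NOCl]² = 0.0658.
([NO])²·(0.00636) / (0.0198)² = 0.0658
[NO]² = 0.00406 ⇒ [NO] = 0.0637 mol L⁻¹

[NO] = 0.0637 mol L⁻¹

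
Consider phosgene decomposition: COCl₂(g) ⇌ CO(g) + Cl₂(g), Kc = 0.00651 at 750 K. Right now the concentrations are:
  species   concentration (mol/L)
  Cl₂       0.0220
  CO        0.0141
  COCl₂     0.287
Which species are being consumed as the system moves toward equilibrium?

COCl₂ (reactants)

Qc = [CO]·[Cl₂] / [COCl₂] = (0.0141)·(0.0220) / (0.287) = 0.00108
Qc = 0.00108 < Kc = 0.00651: net forward reaction.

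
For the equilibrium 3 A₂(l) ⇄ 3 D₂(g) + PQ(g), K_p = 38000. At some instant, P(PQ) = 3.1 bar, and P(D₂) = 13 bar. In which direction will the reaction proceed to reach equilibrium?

(A₂ is a pure liquid — omitted from Q_p.)
Q_p = P(D₂)³·P(PQ) = (13)³·(3.1) = 6800
Q_p = 6800 < K_p = 38000, so the forward reaction proceeds.

in the forward direction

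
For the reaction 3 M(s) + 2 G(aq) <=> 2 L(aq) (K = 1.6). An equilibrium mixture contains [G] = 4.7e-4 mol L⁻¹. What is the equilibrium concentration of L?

[L] = 5.9e-4 mol L⁻¹

(M is a pure solid — omitted from K.)
At equilibrium, K = [L]² / [G]² = 1.6.
([L])² / (4.7e-4)² = 1.6
[L]² = 3.53e-7 ⇒ [L] = 5.9e-4 mol L⁻¹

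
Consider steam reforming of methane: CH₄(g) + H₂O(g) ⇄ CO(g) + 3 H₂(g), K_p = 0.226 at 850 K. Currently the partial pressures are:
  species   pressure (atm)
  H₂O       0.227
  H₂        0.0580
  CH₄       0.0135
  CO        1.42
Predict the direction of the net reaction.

Q_p = P(CO)·P(H₂)³ / (P(CH₄)·P(H₂O)) = (1.42)·(0.0580)³ / ((0.0135)·(0.227)) = 0.0904
Q_p = 0.0904 < K_p = 0.226, so the forward reaction proceeds.

in the forward direction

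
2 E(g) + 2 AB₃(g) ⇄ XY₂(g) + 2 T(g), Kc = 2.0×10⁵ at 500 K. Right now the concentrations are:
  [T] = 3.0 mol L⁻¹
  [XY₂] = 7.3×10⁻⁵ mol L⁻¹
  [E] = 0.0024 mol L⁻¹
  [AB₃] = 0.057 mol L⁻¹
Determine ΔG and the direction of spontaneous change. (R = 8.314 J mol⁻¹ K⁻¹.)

Qc = [XY₂]·[T]² / ([E]²·[AB₃]²) = (7.3×10⁻⁵)·(3.0)² / ((0.0024)²·(0.057)²) = 35100
ΔG = RT ln(Qc/Kc) = (8.314 J mol⁻¹ K⁻¹)(500 K) × ln(35100/2.0×10⁵)
   = (4.157 kJ/mol)(-1.740) = -7.23 kJ/mol
ΔG < 0, so the forward reaction is spontaneous (proceeds forward).

ΔG = -7.23 kJ/mol; the forward reaction is spontaneous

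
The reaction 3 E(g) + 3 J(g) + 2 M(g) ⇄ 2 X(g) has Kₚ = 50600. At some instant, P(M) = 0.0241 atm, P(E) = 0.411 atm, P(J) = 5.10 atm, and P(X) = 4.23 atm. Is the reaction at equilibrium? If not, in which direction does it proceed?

forward (toward products)

Qₚ = P(X)² / (P(E)³·P(J)³·P(M)²) = (4.23)² / ((0.411)³·(5.10)³·(0.0241)²) = 3350
Qₚ = 3350 < Kₚ = 50600, so the forward reaction proceeds.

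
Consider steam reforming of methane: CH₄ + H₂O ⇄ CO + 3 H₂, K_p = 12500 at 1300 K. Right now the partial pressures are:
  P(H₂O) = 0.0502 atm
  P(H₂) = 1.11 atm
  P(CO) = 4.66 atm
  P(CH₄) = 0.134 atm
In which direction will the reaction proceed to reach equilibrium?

forward (toward products)

Q_p = P(CO)·P(H₂)³ / (P(CH₄)·P(H₂O)) = (4.66)·(1.11)³ / ((0.134)·(0.0502)) = 947
Q_p = 947 < K_p = 12500, so the forward reaction proceeds.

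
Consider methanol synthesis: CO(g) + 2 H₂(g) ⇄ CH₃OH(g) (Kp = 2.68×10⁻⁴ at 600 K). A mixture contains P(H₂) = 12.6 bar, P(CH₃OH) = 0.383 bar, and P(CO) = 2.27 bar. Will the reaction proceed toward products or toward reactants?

Qp = P(CH₃OH) / (P(CO)·P(H₂)²) = (0.383) / ((2.27)·(12.6)²) = 0.00106
Qp = 0.00106 > Kp = 2.68×10⁻⁴, so the reverse reaction proceeds.

toward reactants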